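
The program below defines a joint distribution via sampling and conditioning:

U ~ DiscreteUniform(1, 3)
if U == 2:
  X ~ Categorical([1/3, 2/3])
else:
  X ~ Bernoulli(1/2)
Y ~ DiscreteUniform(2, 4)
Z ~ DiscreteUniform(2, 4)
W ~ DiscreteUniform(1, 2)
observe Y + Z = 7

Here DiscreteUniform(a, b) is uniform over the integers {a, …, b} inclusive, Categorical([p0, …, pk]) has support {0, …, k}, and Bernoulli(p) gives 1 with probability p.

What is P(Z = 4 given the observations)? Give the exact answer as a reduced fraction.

Enumerate traces; 24 have nonzero weight after conditioning:
  (U=1, X=0, Y=3, Z=4, W=1) weight 1/108
  (U=1, X=0, Y=3, Z=4, W=2) weight 1/108
  (U=1, X=0, Y=4, Z=3, W=1) weight 1/108
  (U=1, X=0, Y=4, Z=3, W=2) weight 1/108
  (U=1, X=1, Y=3, Z=4, W=1) weight 1/108
  (U=1, X=1, Y=3, Z=4, W=2) weight 1/108
  (U=1, X=1, Y=4, Z=3, W=1) weight 1/108
  (U=1, X=1, Y=4, Z=3, W=2) weight 1/108
  … 16 more
Group by Z:
  weight(Z=3) = 1/9
  weight(Z=4) = 1/9
Total weight = 1/9 + 1/9 = 2/9
P(Z=3 | obs) = 1/9 / 2/9 = 1/2
P(Z=4 | obs) = 1/9 / 2/9 = 1/2

P(Z = 4 | obs) = 1/2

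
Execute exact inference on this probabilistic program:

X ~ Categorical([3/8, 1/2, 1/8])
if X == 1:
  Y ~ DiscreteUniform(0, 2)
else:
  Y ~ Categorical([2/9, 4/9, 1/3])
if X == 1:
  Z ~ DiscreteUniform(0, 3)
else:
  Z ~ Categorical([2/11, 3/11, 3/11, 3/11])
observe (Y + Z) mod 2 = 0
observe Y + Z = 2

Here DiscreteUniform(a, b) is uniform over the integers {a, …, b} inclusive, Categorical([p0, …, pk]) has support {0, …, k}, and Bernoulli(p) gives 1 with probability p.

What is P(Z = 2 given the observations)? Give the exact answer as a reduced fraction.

Enumerate traces; 9 have nonzero weight after conditioning:
  (X=0, Y=0, Z=2) weight 1/44
  (X=0, Y=1, Z=1) weight 1/22
  (X=0, Y=2, Z=0) weight 1/44
  (X=1, Y=0, Z=2) weight 1/24
  (X=1, Y=1, Z=1) weight 1/24
  (X=1, Y=2, Z=0) weight 1/24
  (X=2, Y=0, Z=2) weight 1/132
  (X=2, Y=1, Z=1) weight 1/66
  … 1 more
Group by Z:
  weight(Z=0) = 19/264
  weight(Z=1) = 9/88
  weight(Z=2) = 19/264
Total weight = 19/264 + 9/88 + 19/264 = 65/264
P(Z=0 | obs) = 19/264 / 65/264 = 19/65
P(Z=1 | obs) = 9/88 / 65/264 = 27/65
P(Z=2 | obs) = 19/264 / 65/264 = 19/65

P(Z = 2 | obs) = 19/65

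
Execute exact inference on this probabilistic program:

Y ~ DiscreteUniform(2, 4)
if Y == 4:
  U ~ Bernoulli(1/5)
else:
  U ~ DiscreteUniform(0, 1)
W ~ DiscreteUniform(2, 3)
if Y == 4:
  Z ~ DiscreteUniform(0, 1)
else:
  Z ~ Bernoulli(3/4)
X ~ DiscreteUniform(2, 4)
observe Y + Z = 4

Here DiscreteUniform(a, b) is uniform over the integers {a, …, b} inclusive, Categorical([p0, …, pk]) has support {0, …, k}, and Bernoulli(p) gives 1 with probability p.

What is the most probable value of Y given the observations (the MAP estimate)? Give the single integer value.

argmax_v P(Y = v | obs) = 3

Enumerate traces; 24 have nonzero weight after conditioning:
  (Y=3, U=0, W=2, Z=1, X=2) weight 1/48
  (Y=3, U=0, W=2, Z=1, X=3) weight 1/48
  (Y=3, U=0, W=2, Z=1, X=4) weight 1/48
  (Y=3, U=0, W=3, Z=1, X=2) weight 1/48
  (Y=3, U=0, W=3, Z=1, X=3) weight 1/48
  (Y=3, U=0, W=3, Z=1, X=4) weight 1/48
  (Y=3, U=1, W=2, Z=1, X=2) weight 1/48
  (Y=3, U=1, W=2, Z=1, X=3) weight 1/48
  (Y=4, U=0, W=2, Z=0, X=2) weight 1/45
  … 15 more
Group by Y:
  weight(Y=3) = 1/4
  weight(Y=4) = 1/6
Total weight = 1/4 + 1/6 = 5/12
P(Y=3 | obs) = 1/4 / 5/12 = 3/5
P(Y=4 | obs) = 1/6 / 5/12 = 2/5
argmax = 3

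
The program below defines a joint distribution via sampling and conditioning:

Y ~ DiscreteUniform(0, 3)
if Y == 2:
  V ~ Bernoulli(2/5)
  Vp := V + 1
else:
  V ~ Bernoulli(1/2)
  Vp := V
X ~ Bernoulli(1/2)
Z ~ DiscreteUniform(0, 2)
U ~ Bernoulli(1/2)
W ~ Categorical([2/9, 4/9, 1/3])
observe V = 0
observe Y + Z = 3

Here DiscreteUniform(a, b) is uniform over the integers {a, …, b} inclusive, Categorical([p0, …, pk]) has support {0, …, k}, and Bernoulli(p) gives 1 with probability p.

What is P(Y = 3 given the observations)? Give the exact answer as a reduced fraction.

Enumerate traces; 36 have nonzero weight after conditioning:
  (Y=1, V=0, X=0, Z=2, U=0, W=0) weight 1/432
  (Y=1, V=0, X=0, Z=2, U=0, W=1) weight 1/216
  (Y=1, V=0, X=0, Z=2, U=0, W=2) weight 1/288
  (Y=1, V=0, X=0, Z=2, U=1, W=0) weight 1/432
  (Y=1, V=0, X=0, Z=2, U=1, W=1) weight 1/216
  (Y=1, V=0, X=0, Z=2, U=1, W=2) weight 1/288
  (Y=1, V=0, X=1, Z=2, U=0, W=0) weight 1/432
  (Y=1, V=0, X=1, Z=2, U=0, W=1) weight 1/216
  (Y=2, V=0, X=0, Z=1, U=0, W=0) weight 1/360
  (Y=3, V=0, X=0, Z=0, U=0, W=0) weight 1/432
  … 26 more
Group by Y:
  weight(Y=1) = 1/24
  weight(Y=2) = 1/20
  weight(Y=3) = 1/24
Total weight = 1/24 + 1/20 + 1/24 = 2/15
P(Y=1 | obs) = 1/24 / 2/15 = 5/16
P(Y=2 | obs) = 1/20 / 2/15 = 3/8
P(Y=3 | obs) = 1/24 / 2/15 = 5/16

P(Y = 3 | obs) = 5/16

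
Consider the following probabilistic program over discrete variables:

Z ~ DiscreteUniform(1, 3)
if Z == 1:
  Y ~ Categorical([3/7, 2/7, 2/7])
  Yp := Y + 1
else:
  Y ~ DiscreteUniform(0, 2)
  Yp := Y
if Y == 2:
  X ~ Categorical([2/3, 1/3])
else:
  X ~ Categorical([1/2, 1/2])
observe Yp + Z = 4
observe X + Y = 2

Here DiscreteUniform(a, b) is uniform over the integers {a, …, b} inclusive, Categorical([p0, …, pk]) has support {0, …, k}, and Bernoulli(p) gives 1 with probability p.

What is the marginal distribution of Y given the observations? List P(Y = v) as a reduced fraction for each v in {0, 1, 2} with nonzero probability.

Enumerate traces; 3 have nonzero weight after conditioning:
  (Z=1, Y=2, X=0) weight 4/63
  (Z=2, Y=2, X=0) weight 2/27
  (Z=3, Y=1, X=1) weight 1/18
Group by Y:
  weight(Y=1) = 1/18
  weight(Y=2) = 26/189
Total weight = 1/18 + 26/189 = 73/378
P(Y=1 | obs) = 1/18 / 73/378 = 21/73
P(Y=2 | obs) = 26/189 / 73/378 = 52/73

P(Y=1) = 21/73, P(Y=2) = 52/73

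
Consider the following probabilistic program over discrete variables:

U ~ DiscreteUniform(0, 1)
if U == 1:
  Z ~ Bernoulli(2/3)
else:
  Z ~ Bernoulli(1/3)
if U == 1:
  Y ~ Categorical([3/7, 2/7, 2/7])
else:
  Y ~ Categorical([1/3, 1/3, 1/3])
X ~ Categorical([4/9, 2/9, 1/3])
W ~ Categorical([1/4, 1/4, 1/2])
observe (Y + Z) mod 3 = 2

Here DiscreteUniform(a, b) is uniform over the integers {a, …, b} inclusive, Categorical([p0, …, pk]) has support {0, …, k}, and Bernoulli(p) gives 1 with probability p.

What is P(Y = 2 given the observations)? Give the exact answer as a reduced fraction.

P(Y = 2 | obs) = 20/39

Enumerate traces; 36 have nonzero weight after conditioning:
  (U=0, Z=0, Y=2, X=0, W=0) weight 1/81
  (U=0, Z=0, Y=2, X=0, W=1) weight 1/81
  (U=0, Z=0, Y=2, X=0, W=2) weight 2/81
  (U=0, Z=0, Y=2, X=1, W=0) weight 1/162
  (U=0, Z=0, Y=2, X=1, W=1) weight 1/162
  (U=0, Z=0, Y=2, X=1, W=2) weight 1/81
  (U=0, Z=0, Y=2, X=2, W=0) weight 1/108
  (U=0, Z=0, Y=2, X=2, W=1) weight 1/108
  (U=0, Z=1, Y=1, X=0, W=0) weight 1/162
  … 27 more
Group by Y:
  weight(Y=1) = 19/126
  weight(Y=2) = 10/63
Total weight = 19/126 + 10/63 = 13/42
P(Y=1 | obs) = 19/126 / 13/42 = 19/39
P(Y=2 | obs) = 10/63 / 13/42 = 20/39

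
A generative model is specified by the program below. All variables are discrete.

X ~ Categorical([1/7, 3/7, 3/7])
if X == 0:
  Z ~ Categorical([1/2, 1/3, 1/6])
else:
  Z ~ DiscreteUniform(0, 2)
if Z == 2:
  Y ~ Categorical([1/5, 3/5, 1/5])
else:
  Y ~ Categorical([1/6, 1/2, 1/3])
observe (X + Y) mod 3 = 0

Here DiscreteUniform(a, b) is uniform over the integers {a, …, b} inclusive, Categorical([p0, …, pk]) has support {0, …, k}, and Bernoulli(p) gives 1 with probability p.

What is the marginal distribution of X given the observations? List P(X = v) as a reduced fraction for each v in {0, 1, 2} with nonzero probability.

Enumerate traces; 9 have nonzero weight after conditioning:
  (X=0, Z=0, Y=0) weight 1/84
  (X=0, Z=1, Y=0) weight 1/126
  (X=0, Z=2, Y=0) weight 1/210
  (X=1, Z=0, Y=2) weight 1/21
  (X=1, Z=1, Y=2) weight 1/21
  (X=1, Z=2, Y=2) weight 1/35
  (X=2, Z=0, Y=1) weight 1/14
  (X=2, Z=1, Y=1) weight 1/14
  … 1 more
Group by X:
  weight(X=0) = 31/1260
  weight(X=1) = 13/105
  weight(X=2) = 8/35
Total weight = 31/1260 + 13/105 + 8/35 = 95/252
P(X=0 | obs) = 31/1260 / 95/252 = 31/475
P(X=1 | obs) = 13/105 / 95/252 = 156/475
P(X=2 | obs) = 8/35 / 95/252 = 288/475

P(X=0) = 31/475, P(X=1) = 156/475, P(X=2) = 288/475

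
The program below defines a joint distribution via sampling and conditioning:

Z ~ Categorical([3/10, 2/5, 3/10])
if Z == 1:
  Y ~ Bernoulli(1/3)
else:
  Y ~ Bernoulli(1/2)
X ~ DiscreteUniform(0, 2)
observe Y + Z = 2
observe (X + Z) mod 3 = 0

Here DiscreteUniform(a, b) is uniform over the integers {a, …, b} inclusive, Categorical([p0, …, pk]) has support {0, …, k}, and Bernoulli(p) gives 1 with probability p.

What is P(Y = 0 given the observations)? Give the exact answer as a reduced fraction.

P(Y = 0 | obs) = 9/17

Enumerate traces; 2 have nonzero weight after conditioning:
  (Z=1, Y=1, X=2) weight 2/45
  (Z=2, Y=0, X=1) weight 1/20
Group by Y:
  weight(Y=0) = 1/20
  weight(Y=1) = 2/45
Total weight = 1/20 + 2/45 = 17/180
P(Y=0 | obs) = 1/20 / 17/180 = 9/17
P(Y=1 | obs) = 2/45 / 17/180 = 8/17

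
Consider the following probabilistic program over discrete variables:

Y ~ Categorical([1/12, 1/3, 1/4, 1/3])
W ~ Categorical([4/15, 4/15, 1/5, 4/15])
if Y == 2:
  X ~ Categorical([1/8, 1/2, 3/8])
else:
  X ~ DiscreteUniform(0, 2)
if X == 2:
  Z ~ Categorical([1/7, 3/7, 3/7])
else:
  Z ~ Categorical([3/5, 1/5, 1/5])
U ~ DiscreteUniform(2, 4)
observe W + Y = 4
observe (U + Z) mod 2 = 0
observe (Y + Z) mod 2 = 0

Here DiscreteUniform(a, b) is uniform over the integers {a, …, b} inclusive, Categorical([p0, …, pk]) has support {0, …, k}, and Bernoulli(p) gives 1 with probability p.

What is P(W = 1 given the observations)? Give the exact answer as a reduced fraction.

P(W = 1 | obs) = 232/1139

Enumerate traces; 18 have nonzero weight after conditioning:
  (Y=1, W=3, X=0, Z=1, U=3) weight 4/2025
  (Y=1, W=3, X=1, Z=1, U=3) weight 4/2025
  (Y=1, W=3, X=2, Z=1, U=3) weight 4/945
  (Y=2, W=2, X=0, Z=0, U=2) weight 1/800
  (Y=2, W=2, X=0, Z=0, U=4) weight 1/800
  (Y=2, W=2, X=0, Z=2, U=2) weight 1/2400
  (Y=2, W=2, X=0, Z=2, U=4) weight 1/2400
  (Y=2, W=2, X=1, Z=0, U=2) weight 1/200
  (Y=3, W=1, X=0, Z=1, U=3) weight 4/2025
  … 9 more
Group by W:
  weight(W=1) = 116/14175
  weight(W=2) = 1/42
  weight(W=3) = 116/14175
Total weight = 116/14175 + 1/42 + 116/14175 = 1139/28350
P(W=1 | obs) = 116/14175 / 1139/28350 = 232/1139
P(W=2 | obs) = 1/42 / 1139/28350 = 675/1139
P(W=3 | obs) = 116/14175 / 1139/28350 = 232/1139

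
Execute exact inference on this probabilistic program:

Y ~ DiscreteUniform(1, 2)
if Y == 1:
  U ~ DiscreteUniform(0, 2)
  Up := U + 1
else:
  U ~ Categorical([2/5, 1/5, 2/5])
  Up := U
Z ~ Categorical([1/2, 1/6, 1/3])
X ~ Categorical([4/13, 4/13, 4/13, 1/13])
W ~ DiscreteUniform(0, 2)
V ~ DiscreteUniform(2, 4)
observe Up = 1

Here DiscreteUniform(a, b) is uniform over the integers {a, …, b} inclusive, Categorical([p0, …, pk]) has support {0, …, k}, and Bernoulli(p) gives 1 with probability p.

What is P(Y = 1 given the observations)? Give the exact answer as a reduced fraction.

Enumerate traces; 216 have nonzero weight after conditioning:
  (Y=1, U=0, Z=0, X=0, W=0, V=2) weight 1/351
  (Y=1, U=0, Z=0, X=0, W=0, V=3) weight 1/351
  (Y=1, U=0, Z=0, X=0, W=0, V=4) weight 1/351
  (Y=1, U=0, Z=0, X=0, W=1, V=2) weight 1/351
  (Y=1, U=0, Z=0, X=0, W=1, V=3) weight 1/351
  (Y=1, U=0, Z=0, X=0, W=1, V=4) weight 1/351
  (Y=1, U=0, Z=0, X=0, W=2, V=2) weight 1/351
  (Y=1, U=0, Z=0, X=0, W=2, V=3) weight 1/351
  (Y=2, U=1, Z=0, X=0, W=0, V=2) weight 1/585
  … 207 more
Group by Y:
  weight(Y=1) = 1/6
  weight(Y=2) = 1/10
Total weight = 1/6 + 1/10 = 4/15
P(Y=1 | obs) = 1/6 / 4/15 = 5/8
P(Y=2 | obs) = 1/10 / 4/15 = 3/8

P(Y = 1 | obs) = 5/8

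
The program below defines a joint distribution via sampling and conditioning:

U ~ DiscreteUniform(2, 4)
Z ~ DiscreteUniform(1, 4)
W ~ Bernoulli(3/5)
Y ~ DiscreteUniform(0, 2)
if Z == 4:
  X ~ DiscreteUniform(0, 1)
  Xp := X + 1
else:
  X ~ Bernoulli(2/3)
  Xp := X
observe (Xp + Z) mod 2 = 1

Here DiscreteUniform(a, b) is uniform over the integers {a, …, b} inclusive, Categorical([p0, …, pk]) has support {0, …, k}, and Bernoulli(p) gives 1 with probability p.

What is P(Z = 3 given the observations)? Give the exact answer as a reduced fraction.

P(Z = 3 | obs) = 2/11

Enumerate traces; 72 have nonzero weight after conditioning:
  (U=2, Z=1, W=0, Y=0, X=0) weight 1/270
  (U=2, Z=1, W=0, Y=1, X=0) weight 1/270
  (U=2, Z=1, W=0, Y=2, X=0) weight 1/270
  (U=2, Z=1, W=1, Y=0, X=0) weight 1/180
  (U=2, Z=1, W=1, Y=1, X=0) weight 1/180
  (U=2, Z=1, W=1, Y=2, X=0) weight 1/180
  (U=2, Z=2, W=0, Y=0, X=1) weight 1/135
  (U=2, Z=2, W=0, Y=1, X=1) weight 1/135
  (U=2, Z=3, W=0, Y=0, X=0) weight 1/270
  (U=2, Z=4, W=0, Y=0, X=0) weight 1/180
  … 62 more
Group by Z:
  weight(Z=1) = 1/12
  weight(Z=2) = 1/6
  weight(Z=3) = 1/12
  weight(Z=4) = 1/8
Total weight = 1/12 + 1/6 + 1/12 + 1/8 = 11/24
P(Z=1 | obs) = 1/12 / 11/24 = 2/11
P(Z=2 | obs) = 1/6 / 11/24 = 4/11
P(Z=3 | obs) = 1/12 / 11/24 = 2/11
P(Z=4 | obs) = 1/8 / 11/24 = 3/11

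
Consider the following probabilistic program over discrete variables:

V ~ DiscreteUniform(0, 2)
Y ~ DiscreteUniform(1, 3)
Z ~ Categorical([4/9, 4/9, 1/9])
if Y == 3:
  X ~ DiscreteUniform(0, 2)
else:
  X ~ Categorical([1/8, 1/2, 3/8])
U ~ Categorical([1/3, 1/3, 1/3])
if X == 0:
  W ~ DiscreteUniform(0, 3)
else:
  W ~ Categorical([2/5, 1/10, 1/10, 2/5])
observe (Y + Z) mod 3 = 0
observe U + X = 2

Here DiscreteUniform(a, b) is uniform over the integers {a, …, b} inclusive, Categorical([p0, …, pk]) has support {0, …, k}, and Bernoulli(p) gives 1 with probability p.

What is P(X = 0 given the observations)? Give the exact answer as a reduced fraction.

P(X = 0 | obs) = 47/216

Enumerate traces; 108 have nonzero weight after conditioning:
  (V=0, Y=1, Z=2, X=0, U=2, W=0) weight 1/7776
  (V=0, Y=1, Z=2, X=0, U=2, W=1) weight 1/7776
  (V=0, Y=1, Z=2, X=0, U=2, W=2) weight 1/7776
  (V=0, Y=1, Z=2, X=0, U=2, W=3) weight 1/7776
  (V=0, Y=1, Z=2, X=1, U=1, W=0) weight 1/1215
  (V=0, Y=1, Z=2, X=1, U=1, W=1) weight 1/4860
  (V=0, Y=1, Z=2, X=1, U=1, W=2) weight 1/4860
  (V=0, Y=1, Z=2, X=1, U=1, W=3) weight 1/1215
  (V=0, Y=1, Z=2, X=2, U=0, W=0) weight 1/1620
  … 99 more
Group by X:
  weight(X=0) = 47/1944
  weight(X=1) = 23/486
  weight(X=2) = 77/1944
Total weight = 47/1944 + 23/486 + 77/1944 = 1/9
P(X=0 | obs) = 47/1944 / 1/9 = 47/216
P(X=1 | obs) = 23/486 / 1/9 = 23/54
P(X=2 | obs) = 77/1944 / 1/9 = 77/216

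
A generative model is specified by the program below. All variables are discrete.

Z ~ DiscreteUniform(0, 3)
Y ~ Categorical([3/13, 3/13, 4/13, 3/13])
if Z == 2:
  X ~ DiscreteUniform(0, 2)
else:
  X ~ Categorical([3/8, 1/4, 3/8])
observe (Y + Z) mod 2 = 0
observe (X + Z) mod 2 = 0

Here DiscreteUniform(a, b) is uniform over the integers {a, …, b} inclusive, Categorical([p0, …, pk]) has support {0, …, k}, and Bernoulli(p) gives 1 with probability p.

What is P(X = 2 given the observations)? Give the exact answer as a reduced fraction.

P(X = 2 | obs) = 119/310

Enumerate traces; 12 have nonzero weight after conditioning:
  (Z=0, Y=0, X=0) weight 9/416
  (Z=0, Y=0, X=2) weight 9/416
  (Z=0, Y=2, X=0) weight 3/104
  (Z=0, Y=2, X=2) weight 3/104
  (Z=1, Y=1, X=1) weight 3/208
  (Z=1, Y=3, X=1) weight 3/208
  (Z=2, Y=0, X=0) weight 1/52
  (Z=2, Y=0, X=2) weight 1/52
  … 4 more
Group by X:
  weight(X=0) = 119/1248
  weight(X=1) = 3/52
  weight(X=2) = 119/1248
Total weight = 119/1248 + 3/52 + 119/1248 = 155/624
P(X=0 | obs) = 119/1248 / 155/624 = 119/310
P(X=1 | obs) = 3/52 / 155/624 = 36/155
P(X=2 | obs) = 119/1248 / 155/624 = 119/310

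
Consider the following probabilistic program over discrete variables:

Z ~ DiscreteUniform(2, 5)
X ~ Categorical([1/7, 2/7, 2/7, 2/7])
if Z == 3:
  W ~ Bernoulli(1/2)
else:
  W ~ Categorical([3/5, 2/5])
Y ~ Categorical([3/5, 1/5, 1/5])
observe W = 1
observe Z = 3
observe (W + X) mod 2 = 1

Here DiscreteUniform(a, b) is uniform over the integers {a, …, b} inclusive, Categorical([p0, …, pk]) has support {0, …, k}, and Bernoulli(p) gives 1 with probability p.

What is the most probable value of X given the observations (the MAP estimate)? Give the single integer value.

Enumerate traces; 6 have nonzero weight after conditioning:
  (Z=3, X=0, W=1, Y=0) weight 3/280
  (Z=3, X=0, W=1, Y=1) weight 1/280
  (Z=3, X=0, W=1, Y=2) weight 1/280
  (Z=3, X=2, W=1, Y=0) weight 3/140
  (Z=3, X=2, W=1, Y=1) weight 1/140
  (Z=3, X=2, W=1, Y=2) weight 1/140
Group by X:
  weight(X=0) = 1/56
  weight(X=2) = 1/28
Total weight = 1/56 + 1/28 = 3/56
P(X=0 | obs) = 1/56 / 3/56 = 1/3
P(X=2 | obs) = 1/28 / 3/56 = 2/3
argmax = 2

argmax_v P(X = v | obs) = 2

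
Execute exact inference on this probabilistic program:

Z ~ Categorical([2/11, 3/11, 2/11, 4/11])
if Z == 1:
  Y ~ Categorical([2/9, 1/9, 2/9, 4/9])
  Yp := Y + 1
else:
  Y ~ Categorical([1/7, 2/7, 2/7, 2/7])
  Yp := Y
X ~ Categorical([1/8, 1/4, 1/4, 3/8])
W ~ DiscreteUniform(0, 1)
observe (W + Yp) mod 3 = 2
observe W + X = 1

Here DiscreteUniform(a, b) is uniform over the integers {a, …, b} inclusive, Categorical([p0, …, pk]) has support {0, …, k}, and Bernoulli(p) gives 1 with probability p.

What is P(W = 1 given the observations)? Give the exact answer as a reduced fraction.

Enumerate traces; 9 have nonzero weight after conditioning:
  (Z=0, Y=1, X=0, W=1) weight 1/308
  (Z=0, Y=2, X=1, W=0) weight 1/154
  (Z=1, Y=0, X=0, W=1) weight 1/264
  (Z=1, Y=1, X=1, W=0) weight 1/264
  (Z=1, Y=3, X=0, W=1) weight 1/132
  (Z=2, Y=1, X=0, W=1) weight 1/308
  (Z=2, Y=2, X=1, W=0) weight 1/154
  (Z=3, Y=1, X=0, W=1) weight 1/154
  … 1 more
Group by W:
  weight(W=0) = 5/168
  weight(W=1) = 15/616
Total weight = 5/168 + 15/616 = 25/462
P(W=0 | obs) = 5/168 / 25/462 = 11/20
P(W=1 | obs) = 15/616 / 25/462 = 9/20

P(W = 1 | obs) = 9/20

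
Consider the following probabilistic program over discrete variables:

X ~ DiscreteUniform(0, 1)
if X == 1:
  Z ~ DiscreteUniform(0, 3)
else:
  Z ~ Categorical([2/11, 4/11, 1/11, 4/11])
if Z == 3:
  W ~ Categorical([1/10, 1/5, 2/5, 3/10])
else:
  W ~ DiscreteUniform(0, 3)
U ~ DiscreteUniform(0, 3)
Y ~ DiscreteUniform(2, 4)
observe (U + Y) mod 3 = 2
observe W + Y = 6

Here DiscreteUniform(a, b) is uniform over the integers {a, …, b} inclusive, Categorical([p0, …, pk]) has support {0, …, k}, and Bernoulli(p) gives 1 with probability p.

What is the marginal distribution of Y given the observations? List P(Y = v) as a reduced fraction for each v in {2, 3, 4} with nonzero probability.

P(Y=3) = 467/988, P(Y=4) = 521/988

Enumerate traces; 16 have nonzero weight after conditioning:
  (X=0, Z=0, W=2, U=1, Y=4) weight 1/528
  (X=0, Z=0, W=3, U=2, Y=3) weight 1/528
  (X=0, Z=1, W=2, U=1, Y=4) weight 1/264
  (X=0, Z=1, W=3, U=2, Y=3) weight 1/264
  (X=0, Z=2, W=2, U=1, Y=4) weight 1/1056
  (X=0, Z=2, W=3, U=2, Y=3) weight 1/1056
  (X=0, Z=3, W=2, U=1, Y=4) weight 1/165
  (X=0, Z=3, W=3, U=2, Y=3) weight 1/220
  … 8 more
Group by Y:
  weight(Y=3) = 467/21120
  weight(Y=4) = 521/21120
Total weight = 467/21120 + 521/21120 = 247/5280
P(Y=3 | obs) = 467/21120 / 247/5280 = 467/988
P(Y=4 | obs) = 521/21120 / 247/5280 = 521/988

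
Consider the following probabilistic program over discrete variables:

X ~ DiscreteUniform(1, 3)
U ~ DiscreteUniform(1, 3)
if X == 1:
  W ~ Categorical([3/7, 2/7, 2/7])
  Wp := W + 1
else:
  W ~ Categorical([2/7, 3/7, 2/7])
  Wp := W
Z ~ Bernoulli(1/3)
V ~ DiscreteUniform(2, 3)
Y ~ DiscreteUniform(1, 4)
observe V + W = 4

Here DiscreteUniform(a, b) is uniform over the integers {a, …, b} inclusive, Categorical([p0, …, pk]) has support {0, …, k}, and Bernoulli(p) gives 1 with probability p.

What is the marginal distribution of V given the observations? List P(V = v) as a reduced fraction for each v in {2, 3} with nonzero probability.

Enumerate traces; 144 have nonzero weight after conditioning:
  (X=1, U=1, W=1, Z=0, V=3, Y=1) weight 1/378
  (X=1, U=1, W=1, Z=0, V=3, Y=2) weight 1/378
  (X=1, U=1, W=1, Z=0, V=3, Y=3) weight 1/378
  (X=1, U=1, W=1, Z=0, V=3, Y=4) weight 1/378
  (X=1, U=1, W=1, Z=1, V=3, Y=1) weight 1/756
  (X=1, U=1, W=1, Z=1, V=3, Y=2) weight 1/756
  (X=1, U=1, W=1, Z=1, V=3, Y=3) weight 1/756
  (X=1, U=1, W=1, Z=1, V=3, Y=4) weight 1/756
  (X=1, U=1, W=2, Z=0, V=2, Y=1) weight 1/378
  … 135 more
Group by V:
  weight(V=2) = 1/7
  weight(V=3) = 4/21
Total weight = 1/7 + 4/21 = 1/3
P(V=2 | obs) = 1/7 / 1/3 = 3/7
P(V=3 | obs) = 4/21 / 1/3 = 4/7

P(V=2) = 3/7, P(V=3) = 4/7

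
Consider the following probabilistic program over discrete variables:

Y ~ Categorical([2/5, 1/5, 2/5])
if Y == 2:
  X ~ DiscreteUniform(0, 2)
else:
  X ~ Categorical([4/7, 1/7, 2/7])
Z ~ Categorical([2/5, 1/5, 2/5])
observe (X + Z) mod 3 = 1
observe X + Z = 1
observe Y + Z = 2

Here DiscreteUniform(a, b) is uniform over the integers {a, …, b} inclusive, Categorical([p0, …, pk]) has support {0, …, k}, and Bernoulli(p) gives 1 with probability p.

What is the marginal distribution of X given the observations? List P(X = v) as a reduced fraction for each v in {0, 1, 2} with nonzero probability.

P(X=0) = 3/10, P(X=1) = 7/10

Enumerate traces; 2 have nonzero weight after conditioning:
  (Y=1, X=0, Z=1) weight 4/175
  (Y=2, X=1, Z=0) weight 4/75
Group by X:
  weight(X=0) = 4/175
  weight(X=1) = 4/75
Total weight = 4/175 + 4/75 = 8/105
P(X=0 | obs) = 4/175 / 8/105 = 3/10
P(X=1 | obs) = 4/75 / 8/105 = 7/10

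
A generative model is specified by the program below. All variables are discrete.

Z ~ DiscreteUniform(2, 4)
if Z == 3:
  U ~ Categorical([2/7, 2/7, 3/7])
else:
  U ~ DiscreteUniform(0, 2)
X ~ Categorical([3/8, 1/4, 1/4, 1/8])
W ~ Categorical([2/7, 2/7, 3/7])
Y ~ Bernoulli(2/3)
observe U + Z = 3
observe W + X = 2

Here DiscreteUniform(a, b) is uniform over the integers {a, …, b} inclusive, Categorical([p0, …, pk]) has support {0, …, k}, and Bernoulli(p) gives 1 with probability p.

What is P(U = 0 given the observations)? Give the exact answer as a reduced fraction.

Enumerate traces; 12 have nonzero weight after conditioning:
  (Z=2, U=1, X=0, W=2, Y=0) weight 1/168
  (Z=2, U=1, X=0, W=2, Y=1) weight 1/84
  (Z=2, U=1, X=1, W=1, Y=0) weight 1/378
  (Z=2, U=1, X=1, W=1, Y=1) weight 1/189
  (Z=2, U=1, X=2, W=0, Y=0) weight 1/378
  (Z=2, U=1, X=2, W=0, Y=1) weight 1/189
  (Z=3, U=0, X=0, W=2, Y=0) weight 1/196
  (Z=3, U=0, X=0, W=2, Y=1) weight 1/98
  … 4 more
Group by U:
  weight(U=0) = 17/588
  weight(U=1) = 17/504
Total weight = 17/588 + 17/504 = 221/3528
P(U=0 | obs) = 17/588 / 221/3528 = 6/13
P(U=1 | obs) = 17/504 / 221/3528 = 7/13

P(U = 0 | obs) = 6/13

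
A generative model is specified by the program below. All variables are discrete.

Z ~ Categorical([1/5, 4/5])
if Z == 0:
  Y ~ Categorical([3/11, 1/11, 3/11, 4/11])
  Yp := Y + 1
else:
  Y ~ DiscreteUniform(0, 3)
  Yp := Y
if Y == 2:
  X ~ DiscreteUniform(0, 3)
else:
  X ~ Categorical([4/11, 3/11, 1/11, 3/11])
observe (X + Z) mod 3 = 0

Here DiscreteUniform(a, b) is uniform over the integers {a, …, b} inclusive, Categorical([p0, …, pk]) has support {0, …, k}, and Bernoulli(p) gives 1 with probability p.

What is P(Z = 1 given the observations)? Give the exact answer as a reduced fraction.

Enumerate traces; 12 have nonzero weight after conditioning:
  (Z=0, Y=0, X=0) weight 12/605
  (Z=0, Y=0, X=3) weight 9/605
  (Z=0, Y=1, X=0) weight 4/605
  (Z=0, Y=1, X=3) weight 3/605
  (Z=0, Y=2, X=0) weight 3/220
  (Z=0, Y=2, X=3) weight 3/220
  (Z=0, Y=3, X=0) weight 16/605
  (Z=0, Y=3, X=3) weight 12/605
  (Z=1, Y=0, X=2) weight 1/55
  … 3 more
Group by Z:
  weight(Z=0) = 29/242
  weight(Z=1) = 23/220
Total weight = 29/242 + 23/220 = 543/2420
P(Z=0 | obs) = 29/242 / 543/2420 = 290/543
P(Z=1 | obs) = 23/220 / 543/2420 = 253/543

P(Z = 1 | obs) = 253/543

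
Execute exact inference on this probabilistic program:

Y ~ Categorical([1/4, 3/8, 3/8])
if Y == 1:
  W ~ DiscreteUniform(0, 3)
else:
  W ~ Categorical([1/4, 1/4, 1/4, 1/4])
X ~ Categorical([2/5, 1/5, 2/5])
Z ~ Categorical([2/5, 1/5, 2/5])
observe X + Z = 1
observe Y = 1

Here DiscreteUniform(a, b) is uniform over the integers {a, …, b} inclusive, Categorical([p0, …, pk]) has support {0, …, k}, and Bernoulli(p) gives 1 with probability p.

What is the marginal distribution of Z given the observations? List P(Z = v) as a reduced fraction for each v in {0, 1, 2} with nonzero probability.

P(Z=0) = 1/2, P(Z=1) = 1/2

Enumerate traces; 8 have nonzero weight after conditioning:
  (Y=1, W=0, X=0, Z=1) weight 3/400
  (Y=1, W=0, X=1, Z=0) weight 3/400
  (Y=1, W=1, X=0, Z=1) weight 3/400
  (Y=1, W=1, X=1, Z=0) weight 3/400
  (Y=1, W=2, X=0, Z=1) weight 3/400
  (Y=1, W=2, X=1, Z=0) weight 3/400
  (Y=1, W=3, X=0, Z=1) weight 3/400
  (Y=1, W=3, X=1, Z=0) weight 3/400
Group by Z:
  weight(Z=0) = 3/100
  weight(Z=1) = 3/100
Total weight = 3/100 + 3/100 = 3/50
P(Z=0 | obs) = 3/100 / 3/50 = 1/2
P(Z=1 | obs) = 3/100 / 3/50 = 1/2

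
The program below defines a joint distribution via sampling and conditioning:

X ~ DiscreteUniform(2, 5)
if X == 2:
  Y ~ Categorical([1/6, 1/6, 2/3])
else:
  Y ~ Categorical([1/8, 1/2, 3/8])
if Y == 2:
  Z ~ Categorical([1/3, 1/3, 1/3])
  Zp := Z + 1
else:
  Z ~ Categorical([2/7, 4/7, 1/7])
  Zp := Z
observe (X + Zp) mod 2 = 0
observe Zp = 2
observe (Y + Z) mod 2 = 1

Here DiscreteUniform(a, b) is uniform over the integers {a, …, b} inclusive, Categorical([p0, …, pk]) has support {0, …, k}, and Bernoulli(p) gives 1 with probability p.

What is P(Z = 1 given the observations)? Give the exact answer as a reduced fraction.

Enumerate traces; 4 have nonzero weight after conditioning:
  (X=2, Y=1, Z=2) weight 1/168
  (X=2, Y=2, Z=1) weight 1/18
  (X=4, Y=1, Z=2) weight 1/56
  (X=4, Y=2, Z=1) weight 1/32
Group by Z:
  weight(Z=1) = 25/288
  weight(Z=2) = 1/42
Total weight = 25/288 + 1/42 = 223/2016
P(Z=1 | obs) = 25/288 / 223/2016 = 175/223
P(Z=2 | obs) = 1/42 / 223/2016 = 48/223

P(Z = 1 | obs) = 175/223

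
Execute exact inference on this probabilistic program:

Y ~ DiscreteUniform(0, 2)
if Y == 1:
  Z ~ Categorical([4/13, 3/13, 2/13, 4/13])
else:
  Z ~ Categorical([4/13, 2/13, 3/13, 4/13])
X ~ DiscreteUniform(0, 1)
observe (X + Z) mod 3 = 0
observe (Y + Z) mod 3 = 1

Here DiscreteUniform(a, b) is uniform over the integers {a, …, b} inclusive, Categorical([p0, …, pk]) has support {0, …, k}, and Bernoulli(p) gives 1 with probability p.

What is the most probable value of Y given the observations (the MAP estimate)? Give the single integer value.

Enumerate traces; 3 have nonzero weight after conditioning:
  (Y=1, Z=0, X=0) weight 2/39
  (Y=1, Z=3, X=0) weight 2/39
  (Y=2, Z=2, X=1) weight 1/26
Group by Y:
  weight(Y=1) = 4/39
  weight(Y=2) = 1/26
Total weight = 4/39 + 1/26 = 11/78
P(Y=1 | obs) = 4/39 / 11/78 = 8/11
P(Y=2 | obs) = 1/26 / 11/78 = 3/11
argmax = 1

argmax_v P(Y = v | obs) = 1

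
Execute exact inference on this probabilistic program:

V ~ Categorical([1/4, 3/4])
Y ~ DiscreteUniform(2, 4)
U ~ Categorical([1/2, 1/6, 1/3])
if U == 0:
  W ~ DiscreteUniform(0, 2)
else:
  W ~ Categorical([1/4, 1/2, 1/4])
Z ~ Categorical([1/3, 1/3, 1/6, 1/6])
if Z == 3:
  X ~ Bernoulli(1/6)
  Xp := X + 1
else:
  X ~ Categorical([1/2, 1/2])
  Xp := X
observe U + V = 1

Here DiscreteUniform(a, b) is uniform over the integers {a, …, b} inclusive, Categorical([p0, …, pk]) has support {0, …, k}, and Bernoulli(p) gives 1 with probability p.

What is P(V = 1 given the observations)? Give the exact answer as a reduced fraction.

P(V = 1 | obs) = 9/10

Enumerate traces; 144 have nonzero weight after conditioning:
  (V=0, Y=2, U=1, W=0, Z=0, X=0) weight 1/1728
  (V=0, Y=2, U=1, W=0, Z=0, X=1) weight 1/1728
  (V=0, Y=2, U=1, W=0, Z=1, X=0) weight 1/1728
  (V=0, Y=2, U=1, W=0, Z=1, X=1) weight 1/1728
  (V=0, Y=2, U=1, W=0, Z=2, X=0) weight 1/3456
  (V=0, Y=2, U=1, W=0, Z=2, X=1) weight 1/3456
  (V=0, Y=2, U=1, W=0, Z=3, X=0) weight 5/10368
  (V=0, Y=2, U=1, W=0, Z=3, X=1) weight 1/10368
  (V=1, Y=2, U=0, W=0, Z=0, X=0) weight 1/144
  … 135 more
Group by V:
  weight(V=0) = 1/24
  weight(V=1) = 3/8
Total weight = 1/24 + 3/8 = 5/12
P(V=0 | obs) = 1/24 / 5/12 = 1/10
P(V=1 | obs) = 3/8 / 5/12 = 9/10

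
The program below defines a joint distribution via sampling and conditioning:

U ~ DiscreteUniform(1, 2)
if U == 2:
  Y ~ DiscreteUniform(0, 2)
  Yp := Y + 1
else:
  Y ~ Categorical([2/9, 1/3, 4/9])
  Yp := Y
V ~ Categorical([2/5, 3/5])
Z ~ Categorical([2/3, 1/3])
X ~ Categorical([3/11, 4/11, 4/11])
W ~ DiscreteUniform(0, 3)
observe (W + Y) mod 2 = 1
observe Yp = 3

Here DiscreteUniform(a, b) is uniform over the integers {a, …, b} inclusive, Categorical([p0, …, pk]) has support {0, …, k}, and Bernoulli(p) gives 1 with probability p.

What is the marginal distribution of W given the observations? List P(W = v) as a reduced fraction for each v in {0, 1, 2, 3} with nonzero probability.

P(W=1) = 1/2, P(W=3) = 1/2

Enumerate traces; 24 have nonzero weight after conditioning:
  (U=2, Y=2, V=0, Z=0, X=0, W=1) weight 1/330
  (U=2, Y=2, V=0, Z=0, X=0, W=3) weight 1/330
  (U=2, Y=2, V=0, Z=0, X=1, W=1) weight 2/495
  (U=2, Y=2, V=0, Z=0, X=1, W=3) weight 2/495
  (U=2, Y=2, V=0, Z=0, X=2, W=1) weight 2/495
  (U=2, Y=2, V=0, Z=0, X=2, W=3) weight 2/495
  (U=2, Y=2, V=0, Z=1, X=0, W=1) weight 1/660
  (U=2, Y=2, V=0, Z=1, X=0, W=3) weight 1/660
  … 16 more
Group by W:
  weight(W=1) = 1/24
  weight(W=3) = 1/24
Total weight = 1/24 + 1/24 = 1/12
P(W=1 | obs) = 1/24 / 1/12 = 1/2
P(W=3 | obs) = 1/24 / 1/12 = 1/2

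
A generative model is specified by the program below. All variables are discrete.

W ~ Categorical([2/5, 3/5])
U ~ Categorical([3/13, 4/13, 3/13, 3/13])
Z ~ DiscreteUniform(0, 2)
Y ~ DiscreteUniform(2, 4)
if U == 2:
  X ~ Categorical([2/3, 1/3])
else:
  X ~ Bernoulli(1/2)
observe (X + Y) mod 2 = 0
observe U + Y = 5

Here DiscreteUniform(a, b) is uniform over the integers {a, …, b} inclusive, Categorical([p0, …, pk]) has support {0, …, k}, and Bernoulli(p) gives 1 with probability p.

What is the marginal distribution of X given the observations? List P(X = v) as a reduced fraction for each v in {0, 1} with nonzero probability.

Enumerate traces; 18 have nonzero weight after conditioning:
  (W=0, U=1, Z=0, Y=4, X=0) weight 4/585
  (W=0, U=1, Z=1, Y=4, X=0) weight 4/585
  (W=0, U=1, Z=2, Y=4, X=0) weight 4/585
  (W=0, U=2, Z=0, Y=3, X=1) weight 2/585
  (W=0, U=2, Z=1, Y=3, X=1) weight 2/585
  (W=0, U=2, Z=2, Y=3, X=1) weight 2/585
  (W=0, U=3, Z=0, Y=2, X=0) weight 1/195
  (W=0, U=3, Z=1, Y=2, X=0) weight 1/195
  … 10 more
Group by X:
  weight(X=0) = 7/78
  weight(X=1) = 1/39
Total weight = 7/78 + 1/39 = 3/26
P(X=0 | obs) = 7/78 / 3/26 = 7/9
P(X=1 | obs) = 1/39 / 3/26 = 2/9

P(X=0) = 7/9, P(X=1) = 2/9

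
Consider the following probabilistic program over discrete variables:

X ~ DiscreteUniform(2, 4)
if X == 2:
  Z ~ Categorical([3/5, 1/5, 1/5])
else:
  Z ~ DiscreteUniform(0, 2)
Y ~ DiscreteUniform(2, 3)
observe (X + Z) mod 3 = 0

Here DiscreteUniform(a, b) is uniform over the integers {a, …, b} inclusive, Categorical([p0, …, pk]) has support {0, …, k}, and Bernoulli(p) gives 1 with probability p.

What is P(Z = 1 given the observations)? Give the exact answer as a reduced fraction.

P(Z = 1 | obs) = 3/13

Enumerate traces; 6 have nonzero weight after conditioning:
  (X=2, Z=1, Y=2) weight 1/30
  (X=2, Z=1, Y=3) weight 1/30
  (X=3, Z=0, Y=2) weight 1/18
  (X=3, Z=0, Y=3) weight 1/18
  (X=4, Z=2, Y=2) weight 1/18
  (X=4, Z=2, Y=3) weight 1/18
Group by Z:
  weight(Z=0) = 1/9
  weight(Z=1) = 1/15
  weight(Z=2) = 1/9
Total weight = 1/9 + 1/15 + 1/9 = 13/45
P(Z=0 | obs) = 1/9 / 13/45 = 5/13
P(Z=1 | obs) = 1/15 / 13/45 = 3/13
P(Z=2 | obs) = 1/9 / 13/45 = 5/13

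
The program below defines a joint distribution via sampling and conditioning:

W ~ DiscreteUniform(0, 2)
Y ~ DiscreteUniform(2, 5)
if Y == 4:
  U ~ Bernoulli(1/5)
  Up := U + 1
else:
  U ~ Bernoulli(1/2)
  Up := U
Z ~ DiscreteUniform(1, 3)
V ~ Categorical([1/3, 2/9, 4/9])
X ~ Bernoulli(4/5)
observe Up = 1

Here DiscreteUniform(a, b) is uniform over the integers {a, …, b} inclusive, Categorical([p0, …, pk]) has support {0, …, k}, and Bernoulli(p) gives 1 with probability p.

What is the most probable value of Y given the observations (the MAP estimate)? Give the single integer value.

argmax_v P(Y = v | obs) = 4

Enumerate traces; 216 have nonzero weight after conditioning:
  (W=0, Y=2, U=1, Z=1, V=0, X=0) weight 1/1080
  (W=0, Y=2, U=1, Z=1, V=0, X=1) weight 1/270
  (W=0, Y=2, U=1, Z=1, V=1, X=0) weight 1/1620
  (W=0, Y=2, U=1, Z=1, V=1, X=1) weight 1/405
  (W=0, Y=2, U=1, Z=1, V=2, X=0) weight 1/810
  (W=0, Y=2, U=1, Z=1, V=2, X=1) weight 2/405
  (W=0, Y=2, U=1, Z=2, V=0, X=0) weight 1/1080
  (W=0, Y=2, U=1, Z=2, V=0, X=1) weight 1/270
  (W=0, Y=3, U=1, Z=1, V=0, X=0) weight 1/1080
  (W=0, Y=4, U=0, Z=1, V=0, X=0) weight 1/675
  … 206 more
Group by Y:
  weight(Y=2) = 1/8
  weight(Y=3) = 1/8
  weight(Y=4) = 1/5
  weight(Y=5) = 1/8
Total weight = 1/8 + 1/8 + 1/5 + 1/8 = 23/40
P(Y=2 | obs) = 1/8 / 23/40 = 5/23
P(Y=3 | obs) = 1/8 / 23/40 = 5/23
P(Y=4 | obs) = 1/5 / 23/40 = 8/23
P(Y=5 | obs) = 1/8 / 23/40 = 5/23
argmax = 4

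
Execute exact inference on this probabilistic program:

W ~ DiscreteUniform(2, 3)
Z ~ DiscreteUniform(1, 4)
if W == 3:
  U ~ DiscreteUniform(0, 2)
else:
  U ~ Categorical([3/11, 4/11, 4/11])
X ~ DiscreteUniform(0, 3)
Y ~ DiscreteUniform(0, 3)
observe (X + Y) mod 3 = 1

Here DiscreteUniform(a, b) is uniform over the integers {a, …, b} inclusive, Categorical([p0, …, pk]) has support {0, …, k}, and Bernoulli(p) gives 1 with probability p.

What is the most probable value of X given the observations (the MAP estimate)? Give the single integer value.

Enumerate traces; 120 have nonzero weight after conditioning:
  (W=2, Z=1, U=0, X=0, Y=1) weight 3/1408
  (W=2, Z=1, U=0, X=1, Y=0) weight 3/1408
  (W=2, Z=1, U=0, X=1, Y=3) weight 3/1408
  (W=2, Z=1, U=0, X=2, Y=2) weight 3/1408
  (W=2, Z=1, U=0, X=3, Y=1) weight 3/1408
  (W=2, Z=1, U=1, X=0, Y=1) weight 1/352
  (W=2, Z=1, U=1, X=1, Y=0) weight 1/352
  (W=2, Z=1, U=1, X=1, Y=3) weight 1/352
  … 112 more
Group by X:
  weight(X=0) = 1/16
  weight(X=1) = 1/8
  weight(X=2) = 1/16
  weight(X=3) = 1/16
Total weight = 1/16 + 1/8 + 1/16 + 1/16 = 5/16
P(X=0 | obs) = 1/16 / 5/16 = 1/5
P(X=1 | obs) = 1/8 / 5/16 = 2/5
P(X=2 | obs) = 1/16 / 5/16 = 1/5
P(X=3 | obs) = 1/16 / 5/16 = 1/5
argmax = 1

argmax_v P(X = v | obs) = 1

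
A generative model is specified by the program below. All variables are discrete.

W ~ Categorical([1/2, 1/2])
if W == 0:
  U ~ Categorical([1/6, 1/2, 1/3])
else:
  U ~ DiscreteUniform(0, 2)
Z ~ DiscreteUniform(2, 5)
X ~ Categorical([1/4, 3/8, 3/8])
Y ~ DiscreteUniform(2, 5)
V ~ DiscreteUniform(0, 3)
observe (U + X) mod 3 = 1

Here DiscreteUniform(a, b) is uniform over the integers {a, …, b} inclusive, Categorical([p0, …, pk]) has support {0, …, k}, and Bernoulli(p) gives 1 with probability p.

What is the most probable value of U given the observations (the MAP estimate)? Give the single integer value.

Enumerate traces; 384 have nonzero weight after conditioning:
  (W=0, U=0, Z=2, X=1, Y=2, V=0) weight 1/2048
  (W=0, U=0, Z=2, X=1, Y=2, V=1) weight 1/2048
  (W=0, U=0, Z=2, X=1, Y=2, V=2) weight 1/2048
  (W=0, U=0, Z=2, X=1, Y=2, V=3) weight 1/2048
  (W=0, U=0, Z=2, X=1, Y=3, V=0) weight 1/2048
  (W=0, U=0, Z=2, X=1, Y=3, V=1) weight 1/2048
  (W=0, U=0, Z=2, X=1, Y=3, V=2) weight 1/2048
  (W=0, U=0, Z=2, X=1, Y=3, V=3) weight 1/2048
  (W=0, U=1, Z=2, X=0, Y=2, V=0) weight 1/1024
  (W=0, U=2, Z=2, X=2, Y=2, V=0) weight 1/1024
  … 374 more
Group by U:
  weight(U=0) = 3/32
  weight(U=1) = 5/48
  weight(U=2) = 1/8
Total weight = 3/32 + 5/48 + 1/8 = 31/96
P(U=0 | obs) = 3/32 / 31/96 = 9/31
P(U=1 | obs) = 5/48 / 31/96 = 10/31
P(U=2 | obs) = 1/8 / 31/96 = 12/31
argmax = 2

argmax_v P(U = v | obs) = 2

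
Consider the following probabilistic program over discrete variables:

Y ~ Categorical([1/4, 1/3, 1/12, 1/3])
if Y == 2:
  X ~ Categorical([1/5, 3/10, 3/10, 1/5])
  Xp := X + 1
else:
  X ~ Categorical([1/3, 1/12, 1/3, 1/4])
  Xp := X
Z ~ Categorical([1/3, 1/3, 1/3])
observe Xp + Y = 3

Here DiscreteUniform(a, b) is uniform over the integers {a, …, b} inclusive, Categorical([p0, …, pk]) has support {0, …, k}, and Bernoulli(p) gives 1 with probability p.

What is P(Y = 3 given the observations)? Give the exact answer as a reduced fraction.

P(Y = 3 | obs) = 80/217

Enumerate traces; 12 have nonzero weight after conditioning:
  (Y=0, X=3, Z=0) weight 1/48
  (Y=0, X=3, Z=1) weight 1/48
  (Y=0, X=3, Z=2) weight 1/48
  (Y=1, X=2, Z=0) weight 1/27
  (Y=1, X=2, Z=1) weight 1/27
  (Y=1, X=2, Z=2) weight 1/27
  (Y=2, X=0, Z=0) weight 1/180
  (Y=2, X=0, Z=1) weight 1/180
  (Y=3, X=0, Z=0) weight 1/27
  … 3 more
Group by Y:
  weight(Y=0) = 1/16
  weight(Y=1) = 1/9
  weight(Y=2) = 1/60
  weight(Y=3) = 1/9
Total weight = 1/16 + 1/9 + 1/60 + 1/9 = 217/720
P(Y=0 | obs) = 1/16 / 217/720 = 45/217
P(Y=1 | obs) = 1/9 / 217/720 = 80/217
P(Y=2 | obs) = 1/60 / 217/720 = 12/217
P(Y=3 | obs) = 1/9 / 217/720 = 80/217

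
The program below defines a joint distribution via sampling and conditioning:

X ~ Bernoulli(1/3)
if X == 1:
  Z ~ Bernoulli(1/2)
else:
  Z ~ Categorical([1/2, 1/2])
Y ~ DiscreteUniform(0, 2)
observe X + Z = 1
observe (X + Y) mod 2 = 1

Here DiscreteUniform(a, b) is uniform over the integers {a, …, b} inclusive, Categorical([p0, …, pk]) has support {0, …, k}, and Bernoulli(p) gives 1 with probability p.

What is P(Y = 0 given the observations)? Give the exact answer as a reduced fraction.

P(Y = 0 | obs) = 1/4

Enumerate traces; 3 have nonzero weight after conditioning:
  (X=0, Z=1, Y=1) weight 1/9
  (X=1, Z=0, Y=0) weight 1/18
  (X=1, Z=0, Y=2) weight 1/18
Group by Y:
  weight(Y=0) = 1/18
  weight(Y=1) = 1/9
  weight(Y=2) = 1/18
Total weight = 1/18 + 1/9 + 1/18 = 2/9
P(Y=0 | obs) = 1/18 / 2/9 = 1/4
P(Y=1 | obs) = 1/9 / 2/9 = 1/2
P(Y=2 | obs) = 1/18 / 2/9 = 1/4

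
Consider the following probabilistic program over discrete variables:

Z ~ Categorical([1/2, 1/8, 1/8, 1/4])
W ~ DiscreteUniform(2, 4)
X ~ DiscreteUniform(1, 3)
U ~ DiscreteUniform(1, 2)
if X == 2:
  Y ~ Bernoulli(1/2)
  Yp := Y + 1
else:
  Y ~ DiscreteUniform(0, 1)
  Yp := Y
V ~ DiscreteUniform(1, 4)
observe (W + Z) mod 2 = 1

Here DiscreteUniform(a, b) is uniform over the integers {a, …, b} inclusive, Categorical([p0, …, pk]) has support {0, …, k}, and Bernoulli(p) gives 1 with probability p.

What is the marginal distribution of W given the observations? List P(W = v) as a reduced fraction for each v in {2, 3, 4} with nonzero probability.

P(W=2) = 3/11, P(W=3) = 5/11, P(W=4) = 3/11

Enumerate traces; 288 have nonzero weight after conditioning:
  (Z=0, W=3, X=1, U=1, Y=0, V=1) weight 1/288
  (Z=0, W=3, X=1, U=1, Y=0, V=2) weight 1/288
  (Z=0, W=3, X=1, U=1, Y=0, V=3) weight 1/288
  (Z=0, W=3, X=1, U=1, Y=0, V=4) weight 1/288
  (Z=0, W=3, X=1, U=1, Y=1, V=1) weight 1/288
  (Z=0, W=3, X=1, U=1, Y=1, V=2) weight 1/288
  (Z=0, W=3, X=1, U=1, Y=1, V=3) weight 1/288
  (Z=0, W=3, X=1, U=1, Y=1, V=4) weight 1/288
  (Z=1, W=2, X=1, U=1, Y=0, V=1) weight 1/1152
  (Z=1, W=4, X=1, U=1, Y=0, V=1) weight 1/1152
  … 278 more
Group by W:
  weight(W=2) = 1/8
  weight(W=3) = 5/24
  weight(W=4) = 1/8
Total weight = 1/8 + 5/24 + 1/8 = 11/24
P(W=2 | obs) = 1/8 / 11/24 = 3/11
P(W=3 | obs) = 5/24 / 11/24 = 5/11
P(W=4 | obs) = 1/8 / 11/24 = 3/11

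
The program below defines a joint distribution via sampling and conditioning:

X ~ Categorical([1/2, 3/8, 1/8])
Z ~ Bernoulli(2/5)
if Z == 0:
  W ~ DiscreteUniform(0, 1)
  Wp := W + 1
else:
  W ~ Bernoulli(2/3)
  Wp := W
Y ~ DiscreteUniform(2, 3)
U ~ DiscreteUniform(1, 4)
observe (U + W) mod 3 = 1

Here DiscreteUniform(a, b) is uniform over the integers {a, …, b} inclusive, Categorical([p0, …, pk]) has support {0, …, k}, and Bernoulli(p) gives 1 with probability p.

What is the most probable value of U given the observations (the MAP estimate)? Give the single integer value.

argmax_v P(U = v | obs) = 3

Enumerate traces; 36 have nonzero weight after conditioning:
  (X=0, Z=0, W=0, Y=2, U=1) weight 3/160
  (X=0, Z=0, W=0, Y=2, U=4) weight 3/160
  (X=0, Z=0, W=0, Y=3, U=1) weight 3/160
  (X=0, Z=0, W=0, Y=3, U=4) weight 3/160
  (X=0, Z=0, W=1, Y=2, U=3) weight 3/160
  (X=0, Z=0, W=1, Y=3, U=3) weight 3/160
  (X=0, Z=1, W=0, Y=2, U=1) weight 1/120
  (X=0, Z=1, W=0, Y=2, U=4) weight 1/120
  … 28 more
Group by U:
  weight(U=1) = 13/120
  weight(U=3) = 17/120
  weight(U=4) = 13/120
Total weight = 13/120 + 17/120 + 13/120 = 43/120
P(U=1 | obs) = 13/120 / 43/120 = 13/43
P(U=3 | obs) = 17/120 / 43/120 = 17/43
P(U=4 | obs) = 13/120 / 43/120 = 13/43
argmax = 3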